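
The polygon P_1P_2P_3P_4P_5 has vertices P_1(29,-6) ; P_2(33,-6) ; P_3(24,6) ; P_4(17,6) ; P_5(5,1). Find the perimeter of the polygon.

64

|P_1P_2| = √((4)² + (0)²) = √16 = 4
|P_2P_3| = √((-9)² + (12)²) = √225 = 15
|P_3P_4| = √((-7)² + (0)²) = √49 = 7
|P_4P_5| = √((-12)² + (-5)²) = √169 = 13
|P_5P_1| = √((24)² + (-7)²) = √625 = 25
Perimeter = 4 + 15 + 7 + 13 + 25 = 64.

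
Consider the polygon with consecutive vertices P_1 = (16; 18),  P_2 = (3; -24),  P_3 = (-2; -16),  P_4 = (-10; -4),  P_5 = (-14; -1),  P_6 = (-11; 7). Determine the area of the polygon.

Apply the shoelace (surveyor's) formula: 2A = Σ (x_i·y_{i+1} − x_{i+1}·y_i), indices taken mod 6.
Cross-terms: -438, -96, -152, -46, -109, -310  ⇒  Σ = -1151
Area = |Σ|/2 = 575.5.

575.5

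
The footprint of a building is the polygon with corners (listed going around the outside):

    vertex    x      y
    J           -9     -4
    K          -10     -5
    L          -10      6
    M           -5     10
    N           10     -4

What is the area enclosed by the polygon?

Apply the surveyor's formula: 2A = Σ (x_i·y_{i+1} − x_{i+1}·y_i), indices taken mod 5.
Σ = (5) + (-110) + (-70) + (-80) + (-76) = -331
Area = |Σ|/2 = 165.5.

165.5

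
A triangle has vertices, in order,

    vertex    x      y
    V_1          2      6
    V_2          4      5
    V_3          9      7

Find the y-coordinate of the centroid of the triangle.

6

Apply the shoelace formula. First the cross-terms c_i = x_i·y_{i+1} − x_{i+1}·y_i:
  -14, -17, 40  ⇒  2A = 9, A = 4.5.
Then Σ (y_i + y_{i+1})·c_i = 162, so ȳ = 162 / (6·4.5) = 6.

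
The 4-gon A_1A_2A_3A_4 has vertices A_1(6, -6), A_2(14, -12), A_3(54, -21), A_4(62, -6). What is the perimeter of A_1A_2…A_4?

|A_1A_2| = √((8)² + (-6)²) = √100 = 10
|A_2A_3| = √((40)² + (-9)²) = √1681 = 41
|A_3A_4| = √((8)² + (15)²) = √289 = 17
|A_4A_1| = √((-56)² + (0)²) = √3136 = 56
Perimeter = 10 + 41 + 17 + 56 = 124.

124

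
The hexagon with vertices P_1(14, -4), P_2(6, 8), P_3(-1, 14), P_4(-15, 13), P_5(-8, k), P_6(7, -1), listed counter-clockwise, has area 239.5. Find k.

2

The doubled signed area Σ (x_i y_{i+1} − x_{i+1} y_i) is linear in k.
With k=0 it equals 523; the coefficient of k is -22 (from the two edges through P_5).
So -22·k + 523 = 2·239.5 = 479 ⇒ k = 2.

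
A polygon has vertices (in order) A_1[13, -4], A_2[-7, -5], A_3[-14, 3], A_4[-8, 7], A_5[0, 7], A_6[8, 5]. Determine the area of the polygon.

233.5

Cross-terms: -93, -91, -74, -56, -56, -97  ⇒  Σ = -467
Area = |Σ|/2 = 233.5.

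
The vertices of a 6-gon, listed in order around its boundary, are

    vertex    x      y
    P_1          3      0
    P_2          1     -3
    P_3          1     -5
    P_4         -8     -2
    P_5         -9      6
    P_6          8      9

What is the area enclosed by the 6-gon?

Σ = (-9) + (-2) + (-42) + (-66) + (-129) + (-27) = -275
Area = |Σ|/2 = 137.5.

137.5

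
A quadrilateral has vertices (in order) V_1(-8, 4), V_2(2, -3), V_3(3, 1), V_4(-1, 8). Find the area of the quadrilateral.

56

Apply the surveyor's formula: 2A = Σ (x_i·y_{i+1} − x_{i+1}·y_i), indices taken mod 4.
Σ = (16) + (11) + (25) + (60) = 112
Area = |Σ|/2 = 56.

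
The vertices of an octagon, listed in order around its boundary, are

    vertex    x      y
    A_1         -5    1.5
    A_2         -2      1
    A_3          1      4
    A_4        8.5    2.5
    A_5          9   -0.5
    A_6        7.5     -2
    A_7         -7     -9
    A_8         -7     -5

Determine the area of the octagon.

114.25

Apply the shoelace (surveyor's) formula: 2A = Σ (x_i·y_{i+1} − x_{i+1}·y_i), indices taken mod 8.
Σ = (-2) + (-9) + (-31.5) + (-26.75) + (-14.25) + (-81.5) + (-28) + (-35.5) = -228.5
Area = |Σ|/2 = 114.25.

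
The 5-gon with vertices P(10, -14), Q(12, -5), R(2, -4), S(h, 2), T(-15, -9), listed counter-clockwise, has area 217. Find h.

-4

Write out the shoelace sum; only the two edges meeting at S involve h:
2·Area = [(2·2 − h·(-4)) + (h·(-9) − (-15)·2)] + 380
       = -5·h + 414 = 434
⇒ h = -4.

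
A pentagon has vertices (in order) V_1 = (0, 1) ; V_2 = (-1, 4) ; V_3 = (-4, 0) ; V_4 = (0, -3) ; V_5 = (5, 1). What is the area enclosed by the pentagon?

24.5

Apply Gauss's area formula: 2A = Σ (x_i·y_{i+1} − x_{i+1}·y_i), indices taken mod 5.
Cross-terms: 1, 16, 12, 15, 5  ⇒  Σ = 49
Area = |Σ|/2 = 24.5.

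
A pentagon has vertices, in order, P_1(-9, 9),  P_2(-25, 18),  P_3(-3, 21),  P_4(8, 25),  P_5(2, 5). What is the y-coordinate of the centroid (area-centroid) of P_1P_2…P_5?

4544/299

Apply Gauss's area formula. First the cross-terms c_i = x_i·y_{i+1} − x_{i+1}·y_i:
  63, -471, -243, -10, 63  ⇒  2A = -598, A = -299.
Then Σ (y_i + y_{i+1})·c_i = -27264, so ȳ = -27264 / (6·(-299)) = 4544/299.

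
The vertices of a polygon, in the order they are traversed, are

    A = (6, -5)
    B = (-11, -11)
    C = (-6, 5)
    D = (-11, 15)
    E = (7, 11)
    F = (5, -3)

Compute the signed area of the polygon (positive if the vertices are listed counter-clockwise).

Apply the surveyor's formula: 2A = Σ (x_i·y_{i+1} − x_{i+1}·y_i), indices taken mod 6.
Σ = (-121) + (-121) + (-35) + (-226) + (-76) + (-7) = -586
Signed area = Σ/2 = -293 (negative ⇒ clockwise traversal).

-293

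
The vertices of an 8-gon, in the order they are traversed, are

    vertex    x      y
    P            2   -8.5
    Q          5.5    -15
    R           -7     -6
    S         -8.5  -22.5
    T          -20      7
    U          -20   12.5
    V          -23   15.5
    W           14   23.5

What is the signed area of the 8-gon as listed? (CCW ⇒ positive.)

Cross-terms: 16.75, -138, 106.5, -509.5, -110, -22.5, -757.5, -166  ⇒  Σ = -1580.25
Signed area = Σ/2 = -790.125 (negative ⇒ clockwise traversal).

-790.125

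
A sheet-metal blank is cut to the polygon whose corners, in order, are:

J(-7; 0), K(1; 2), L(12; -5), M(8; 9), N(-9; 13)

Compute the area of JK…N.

Apply Gauss's area formula: 2A = Σ (x_i·y_{i+1} − x_{i+1}·y_i), indices taken mod 5.
Σ = (-14) + (-29) + (148) + (185) + (91) = 381
Area = |Σ|/2 = 190.5.

190.5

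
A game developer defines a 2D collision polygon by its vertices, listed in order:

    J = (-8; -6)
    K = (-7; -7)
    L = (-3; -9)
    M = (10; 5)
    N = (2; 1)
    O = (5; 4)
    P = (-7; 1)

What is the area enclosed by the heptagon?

108.5

J→K: (-8)(-7) − (-7)(-6) = 14
K→L: (-7)(-9) − (-3)(-7) = 42
L→M: (-3)(5) − (10)(-9) = 75
M→N: (10)(1) − (2)(5) = 0
N→O: (2)(4) − (5)(1) = 3
O→P: (5)(1) − (-7)(4) = 33
P→J: (-7)(-6) − (-8)(1) = 50
Σ = 217
Area = |Σ|/2 = 108.5.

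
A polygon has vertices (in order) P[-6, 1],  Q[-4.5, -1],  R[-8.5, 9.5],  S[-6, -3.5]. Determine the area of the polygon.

Cross-terms: 10.5, -51.25, 86.75, -27  ⇒  Σ = 19
Area = |Σ|/2 = 9.5.

9.5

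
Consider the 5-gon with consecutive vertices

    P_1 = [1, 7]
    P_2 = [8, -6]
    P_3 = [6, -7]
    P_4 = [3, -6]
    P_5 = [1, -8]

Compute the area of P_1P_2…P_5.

50

Apply the shoelace formula: 2A = Σ (x_i·y_{i+1} − x_{i+1}·y_i), indices taken mod 5.
Σ = (-62) + (-20) + (-15) + (-18) + (15) = -100
Area = |Σ|/2 = 50.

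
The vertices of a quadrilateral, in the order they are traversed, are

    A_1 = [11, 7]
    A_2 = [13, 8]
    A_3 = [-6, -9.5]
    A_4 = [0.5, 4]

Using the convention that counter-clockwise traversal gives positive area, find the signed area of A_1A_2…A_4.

-69.125

Apply the shoelace (surveyor's) formula: 2A = Σ (x_i·y_{i+1} − x_{i+1}·y_i), indices taken mod 4.
Cross-terms: -3, -75.5, -19.25, -40.5  ⇒  Σ = -138.25
Signed area = Σ/2 = -69.125 (negative ⇒ clockwise traversal).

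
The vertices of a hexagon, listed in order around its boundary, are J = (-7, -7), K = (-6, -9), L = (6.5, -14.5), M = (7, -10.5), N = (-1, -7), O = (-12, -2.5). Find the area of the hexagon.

62.625

Cross-terms: 21, 145.5, 33.25, -59.5, -81.5, 66.5  ⇒  Σ = 125.25
Area = |Σ|/2 = 62.625.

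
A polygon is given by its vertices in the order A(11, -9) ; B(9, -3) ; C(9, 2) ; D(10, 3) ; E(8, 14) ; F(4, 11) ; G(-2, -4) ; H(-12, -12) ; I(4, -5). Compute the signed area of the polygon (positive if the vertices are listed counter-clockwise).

Apply the shoelace (surveyor's) formula: 2A = Σ (x_i·y_{i+1} − x_{i+1}·y_i), indices taken mod 9.
Σ = (48) + (45) + (7) + (116) + (32) + (6) + (-24) + (108) + (19) = 357
Signed area = Σ/2 = 178.5 (positive ⇒ counter-clockwise traversal).

178.5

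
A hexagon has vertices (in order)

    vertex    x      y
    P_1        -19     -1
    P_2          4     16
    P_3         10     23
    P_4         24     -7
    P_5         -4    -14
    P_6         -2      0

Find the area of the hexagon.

Cross-terms: -300, -68, -622, -364, -28, 2  ⇒  Σ = -1380
Area = |Σ|/2 = 690.

690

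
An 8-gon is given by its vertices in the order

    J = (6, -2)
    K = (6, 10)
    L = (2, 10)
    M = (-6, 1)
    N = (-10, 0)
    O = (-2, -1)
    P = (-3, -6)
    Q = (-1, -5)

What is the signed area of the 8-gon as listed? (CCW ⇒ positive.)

122

J→K: (6)(10) − (6)(-2) = 72
K→L: (6)(10) − (2)(10) = 40
L→M: (2)(1) − (-6)(10) = 62
M→N: (-6)(0) − (-10)(1) = 10
N→O: (-10)(-1) − (-2)(0) = 10
O→P: (-2)(-6) − (-3)(-1) = 9
P→Q: (-3)(-5) − (-1)(-6) = 9
Q→J: (-1)(-2) − (6)(-5) = 32
Σ = 244
Signed area = Σ/2 = 122 (positive ⇒ counter-clockwise traversal).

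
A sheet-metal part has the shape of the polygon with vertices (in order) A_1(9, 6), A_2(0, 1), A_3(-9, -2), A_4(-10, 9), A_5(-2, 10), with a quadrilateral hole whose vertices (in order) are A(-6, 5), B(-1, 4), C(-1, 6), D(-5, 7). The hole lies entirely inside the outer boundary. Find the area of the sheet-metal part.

Outer boundary:
Apply Gauss's area formula: 2A = Σ (x_i·y_{i+1} − x_{i+1}·y_i), indices taken mod 5.
Cross-terms: 9, 9, -101, -82, -102  ⇒  Σ = -267
Area = |Σ|/2 = 133.5.
Hole:
Σ = (-19) + (-2) + (23) + (17) = 19
Area = |Σ|/2 = 9.5.
Net area = 133.5 − 9.5 = 124.

124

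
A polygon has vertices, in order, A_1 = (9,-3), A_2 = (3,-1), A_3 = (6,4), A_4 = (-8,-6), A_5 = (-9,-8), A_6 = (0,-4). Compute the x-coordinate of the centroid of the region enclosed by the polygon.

0

Apply the surveyor's formula. First the cross-terms c_i = x_i·y_{i+1} − x_{i+1}·y_i:
  0, 18, -4, 10, 36, 36  ⇒  2A = 96, A = 48.
Then Σ (x_i + x_{i+1})·c_i = 0, so x̄ = 0 / (6·48) = 0.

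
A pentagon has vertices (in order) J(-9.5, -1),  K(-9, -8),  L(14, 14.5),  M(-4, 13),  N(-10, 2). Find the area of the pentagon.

Apply the surveyor's formula: 2A = Σ (x_i·y_{i+1} − x_{i+1}·y_i), indices taken mod 5.
Σ = (67) + (-18.5) + (240) + (122) + (29) = 439.5
Area = |Σ|/2 = 219.75.

219.75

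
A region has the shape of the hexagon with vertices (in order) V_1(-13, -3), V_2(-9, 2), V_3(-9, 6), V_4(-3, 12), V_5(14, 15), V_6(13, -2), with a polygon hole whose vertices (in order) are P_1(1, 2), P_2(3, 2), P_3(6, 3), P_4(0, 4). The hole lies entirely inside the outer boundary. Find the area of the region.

Outer boundary:
Apply the shoelace formula: 2A = Σ (x_i·y_{i+1} − x_{i+1}·y_i), indices taken mod 6.
V_1→V_2: (-13)(2) − (-9)(-3) = -53
V_2→V_3: (-9)(6) − (-9)(2) = -36
V_3→V_4: (-9)(12) − (-3)(6) = -90
V_4→V_5: (-3)(15) − (14)(12) = -213
V_5→V_6: (14)(-2) − (13)(15) = -223
V_6→V_1: (13)(-3) − (-13)(-2) = -65
Σ = -680
Area = |Σ|/2 = 340.
Hole:
Σ = (-4) + (-3) + (24) + (-4) = 13
Area = |Σ|/2 = 6.5.
Net area = 340 − 6.5 = 333.5.

333.5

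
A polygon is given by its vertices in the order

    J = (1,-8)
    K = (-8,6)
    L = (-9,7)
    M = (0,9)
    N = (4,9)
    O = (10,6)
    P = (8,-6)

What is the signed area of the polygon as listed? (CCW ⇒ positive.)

Apply the shoelace (surveyor's) formula: 2A = Σ (x_i·y_{i+1} − x_{i+1}·y_i), indices taken mod 7.
J→K: (1)(6) − (-8)(-8) = -58
K→L: (-8)(7) − (-9)(6) = -2
L→M: (-9)(9) − (0)(7) = -81
M→N: (0)(9) − (4)(9) = -36
N→O: (4)(6) − (10)(9) = -66
O→P: (10)(-6) − (8)(6) = -108
P→J: (8)(-8) − (1)(-6) = -58
Σ = -409
Signed area = Σ/2 = -204.5 (negative ⇒ clockwise traversal).

-204.5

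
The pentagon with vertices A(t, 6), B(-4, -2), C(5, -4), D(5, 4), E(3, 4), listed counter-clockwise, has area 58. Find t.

0

Write out the shoelace sum; only the two edges meeting at A involve t:
2·Area = [(3·6 − t·4) + (t·(-2) − (-4)·6)] + 74
       = -6·t + 116 = 116
⇒ t = 0.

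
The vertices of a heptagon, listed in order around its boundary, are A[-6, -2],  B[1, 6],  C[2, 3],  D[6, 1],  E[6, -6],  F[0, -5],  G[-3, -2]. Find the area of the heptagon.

76

Σ = (-34) + (-9) + (-16) + (-42) + (-30) + (-15) + (-6) = -152
Area = |Σ|/2 = 76.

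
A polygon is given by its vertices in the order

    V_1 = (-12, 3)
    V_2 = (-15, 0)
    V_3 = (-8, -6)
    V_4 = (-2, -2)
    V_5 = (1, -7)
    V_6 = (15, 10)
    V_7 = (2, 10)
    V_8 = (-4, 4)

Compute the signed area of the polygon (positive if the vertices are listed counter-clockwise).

Apply the shoelace (surveyor's) formula: 2A = Σ (x_i·y_{i+1} − x_{i+1}·y_i), indices taken mod 8.
Cross-terms: 45, 90, 4, 16, 115, 130, 48, 36  ⇒  Σ = 484
Signed area = Σ/2 = 242 (positive ⇒ counter-clockwise traversal).

242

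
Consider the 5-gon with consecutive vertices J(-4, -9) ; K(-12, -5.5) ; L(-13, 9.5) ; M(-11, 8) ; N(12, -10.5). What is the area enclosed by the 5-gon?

200.75

Σ = (-86) + (-185.5) + (0.5) + (19.5) + (-150) = -401.5
Area = |Σ|/2 = 200.75.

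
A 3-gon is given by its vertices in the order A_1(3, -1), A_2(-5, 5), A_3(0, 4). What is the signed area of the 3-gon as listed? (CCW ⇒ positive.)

-11

Apply the shoelace (surveyor's) formula: 2A = Σ (x_i·y_{i+1} − x_{i+1}·y_i), indices taken mod 3.
Cross-terms: 10, -20, -12  ⇒  Σ = -22
Signed area = Σ/2 = -11 (negative ⇒ clockwise traversal).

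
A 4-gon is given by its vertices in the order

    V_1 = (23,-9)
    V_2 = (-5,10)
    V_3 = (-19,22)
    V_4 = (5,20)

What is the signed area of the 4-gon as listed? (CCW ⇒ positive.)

V_1→V_2: (23)(10) − (-5)(-9) = 185
V_2→V_3: (-5)(22) − (-19)(10) = 80
V_3→V_4: (-19)(20) − (5)(22) = -490
V_4→V_1: (5)(-9) − (23)(20) = -505
Σ = -730
Signed area = Σ/2 = -365 (negative ⇒ clockwise traversal).

-365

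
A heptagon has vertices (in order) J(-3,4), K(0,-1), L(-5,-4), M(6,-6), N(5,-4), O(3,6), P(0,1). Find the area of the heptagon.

53

Σ = (3) + (-5) + (54) + (6) + (42) + (3) + (3) = 106
Area = |Σ|/2 = 53.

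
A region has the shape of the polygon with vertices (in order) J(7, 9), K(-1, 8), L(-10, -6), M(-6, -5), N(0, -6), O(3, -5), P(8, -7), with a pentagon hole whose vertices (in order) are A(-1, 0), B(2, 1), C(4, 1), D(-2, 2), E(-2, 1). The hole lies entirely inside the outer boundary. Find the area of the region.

174.5

Outer boundary:
Cross-terms: 65, 86, 14, 36, 18, 19, 121  ⇒  Σ = 359
Area = |Σ|/2 = 179.5.
Hole:
Apply the shoelace formula: 2A = Σ (x_i·y_{i+1} − x_{i+1}·y_i), indices taken mod 5.
A→B: (-1)(1) − (2)(0) = -1
B→C: (2)(1) − (4)(1) = -2
C→D: (4)(2) − (-2)(1) = 10
D→E: (-2)(1) − (-2)(2) = 2
E→A: (-2)(0) − (-1)(1) = 1
Σ = 10
Area = |Σ|/2 = 5.
Net area = 179.5 − 5 = 174.5.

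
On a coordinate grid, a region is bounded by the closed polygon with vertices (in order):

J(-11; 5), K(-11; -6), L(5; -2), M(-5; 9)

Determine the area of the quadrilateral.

Apply the shoelace formula: 2A = Σ (x_i·y_{i+1} − x_{i+1}·y_i), indices taken mod 4.
J→K: (-11)(-6) − (-11)(5) = 121
K→L: (-11)(-2) − (5)(-6) = 52
L→M: (5)(9) − (-5)(-2) = 35
M→J: (-5)(5) − (-11)(9) = 74
Σ = 282
Area = |Σ|/2 = 141.

141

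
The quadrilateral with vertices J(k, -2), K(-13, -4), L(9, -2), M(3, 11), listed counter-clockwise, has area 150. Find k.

The doubled signed area Σ (x_i y_{i+1} − x_{i+1} y_i) is linear in k.
With k=0 it equals 135; the coefficient of k is -15 (from the two edges through J).
So -15·k + 135 = 2·150 = 300 ⇒ k = -11.

-11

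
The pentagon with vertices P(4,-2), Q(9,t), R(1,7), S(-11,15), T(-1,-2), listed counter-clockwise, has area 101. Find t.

-6

The doubled signed area Σ (x_i y_{i+1} − x_{i+1} y_i) is linear in t.
With t=0 it equals 220; the coefficient of t is 3 (from the two edges through Q).
So 3·t + 220 = 2·101 = 202 ⇒ t = -6.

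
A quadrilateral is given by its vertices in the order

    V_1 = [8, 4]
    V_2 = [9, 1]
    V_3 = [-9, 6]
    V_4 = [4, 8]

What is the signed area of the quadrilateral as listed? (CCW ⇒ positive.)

Apply Gauss's area formula: 2A = Σ (x_i·y_{i+1} − x_{i+1}·y_i), indices taken mod 4.
Cross-terms: -28, 63, -96, -48  ⇒  Σ = -109
Signed area = Σ/2 = -54.5 (negative ⇒ clockwise traversal).

-54.5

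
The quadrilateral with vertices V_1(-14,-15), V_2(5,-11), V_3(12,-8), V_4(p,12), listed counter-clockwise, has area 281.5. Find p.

Write out the shoelace sum; only the two edges meeting at V_4 involve p:
2·Area = [(12·12 − p·(-8)) + (p·(-15) − (-14)·12)] + 321
       = -7·p + 633 = 563
⇒ p = 10.

10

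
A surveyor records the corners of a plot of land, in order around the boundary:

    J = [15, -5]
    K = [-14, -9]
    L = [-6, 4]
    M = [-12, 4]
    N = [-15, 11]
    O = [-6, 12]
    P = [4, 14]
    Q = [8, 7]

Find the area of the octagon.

419

Σ = (-205) + (-110) + (24) + (-72) + (-114) + (-132) + (-84) + (-145) = -838
Area = |Σ|/2 = 419.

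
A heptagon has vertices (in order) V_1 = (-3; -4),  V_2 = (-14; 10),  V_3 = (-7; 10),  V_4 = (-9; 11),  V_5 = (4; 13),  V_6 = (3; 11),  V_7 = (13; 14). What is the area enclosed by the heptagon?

205

Apply Gauss's area formula: 2A = Σ (x_i·y_{i+1} − x_{i+1}·y_i), indices taken mod 7.
Cross-terms: -86, -70, 13, -161, 5, -101, -10  ⇒  Σ = -410
Area = |Σ|/2 = 205.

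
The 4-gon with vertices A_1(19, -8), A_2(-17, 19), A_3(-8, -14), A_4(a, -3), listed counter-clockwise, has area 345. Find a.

Write out the shoelace sum; only the two edges meeting at A_4 involve a:
2·Area = [((-8)·(-3) − a·(-14)) + (a·(-8) − 19·(-3))] + 615
       = 6·a + 696 = 690
⇒ a = -1.

-1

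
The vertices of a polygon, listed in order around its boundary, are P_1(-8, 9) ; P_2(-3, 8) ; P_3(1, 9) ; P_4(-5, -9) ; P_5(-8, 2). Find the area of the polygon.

87

Apply the surveyor's formula: 2A = Σ (x_i·y_{i+1} − x_{i+1}·y_i), indices taken mod 5.
P_1→P_2: (-8)(8) − (-3)(9) = -37
P_2→P_3: (-3)(9) − (1)(8) = -35
P_3→P_4: (1)(-9) − (-5)(9) = 36
P_4→P_5: (-5)(2) − (-8)(-9) = -82
P_5→P_1: (-8)(9) − (-8)(2) = -56
Σ = -174
Area = |Σ|/2 = 87.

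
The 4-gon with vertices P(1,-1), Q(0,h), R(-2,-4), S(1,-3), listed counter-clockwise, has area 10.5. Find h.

Write out the shoelace sum; only the two edges meeting at Q involve h:
2·Area = [(1·h − 0·(-1)) + (0·(-4) − (-2)·h)] + 12
       = 3·h + 12 = 21
⇒ h = 3.

3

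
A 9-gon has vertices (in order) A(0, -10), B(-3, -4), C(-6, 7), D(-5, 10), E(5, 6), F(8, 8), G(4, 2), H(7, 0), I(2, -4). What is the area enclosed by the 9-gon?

133

Apply the surveyor's formula: 2A = Σ (x_i·y_{i+1} − x_{i+1}·y_i), indices taken mod 9.
Cross-terms: -30, -45, -25, -80, -8, -16, -14, -28, -20  ⇒  Σ = -266
Area = |Σ|/2 = 133.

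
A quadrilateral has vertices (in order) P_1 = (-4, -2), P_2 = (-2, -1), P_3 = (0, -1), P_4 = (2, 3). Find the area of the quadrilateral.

Σ = (0) + (2) + (2) + (8) = 12
Area = |Σ|/2 = 6.

6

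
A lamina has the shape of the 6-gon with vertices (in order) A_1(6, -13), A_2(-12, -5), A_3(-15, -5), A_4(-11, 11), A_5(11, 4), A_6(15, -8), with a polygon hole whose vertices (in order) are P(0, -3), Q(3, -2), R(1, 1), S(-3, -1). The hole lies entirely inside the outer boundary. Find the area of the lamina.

Outer boundary:
Apply the surveyor's formula: 2A = Σ (x_i·y_{i+1} − x_{i+1}·y_i), indices taken mod 6.
Σ = (-186) + (-15) + (-220) + (-165) + (-148) + (-147) = -881
Area = |Σ|/2 = 440.5.
Hole:
Apply the shoelace (surveyor's) formula: 2A = Σ (x_i·y_{i+1} − x_{i+1}·y_i), indices taken mod 4.
Cross-terms: 9, 5, 2, 9  ⇒  Σ = 25
Area = |Σ|/2 = 12.5.
Net area = 440.5 − 12.5 = 428.

428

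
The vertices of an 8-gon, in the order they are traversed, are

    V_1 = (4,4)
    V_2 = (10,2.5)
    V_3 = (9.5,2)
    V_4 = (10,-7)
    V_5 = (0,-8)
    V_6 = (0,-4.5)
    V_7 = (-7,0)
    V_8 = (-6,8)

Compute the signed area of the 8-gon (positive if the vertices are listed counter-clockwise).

Σ = (-30) + (-3.75) + (-86.5) + (-80) + (0) + (-31.5) + (-56) + (-56) = -343.75
Signed area = Σ/2 = -171.875 (negative ⇒ clockwise traversal).

-171.875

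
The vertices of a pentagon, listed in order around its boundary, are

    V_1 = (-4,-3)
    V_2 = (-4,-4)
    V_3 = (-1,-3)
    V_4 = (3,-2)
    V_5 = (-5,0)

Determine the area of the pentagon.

Apply Gauss's area formula: 2A = Σ (x_i·y_{i+1} − x_{i+1}·y_i), indices taken mod 5.
V_1→V_2: (-4)(-4) − (-4)(-3) = 4
V_2→V_3: (-4)(-3) − (-1)(-4) = 8
V_3→V_4: (-1)(-2) − (3)(-3) = 11
V_4→V_5: (3)(0) − (-5)(-2) = -10
V_5→V_1: (-5)(-3) − (-4)(0) = 15
Σ = 28
Area = |Σ|/2 = 14.

14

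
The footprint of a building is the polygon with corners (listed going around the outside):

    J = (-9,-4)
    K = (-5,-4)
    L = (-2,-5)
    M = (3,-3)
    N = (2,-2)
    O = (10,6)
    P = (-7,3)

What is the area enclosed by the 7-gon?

Apply the surveyor's formula: 2A = Σ (x_i·y_{i+1} − x_{i+1}·y_i), indices taken mod 7.
Σ = (16) + (17) + (21) + (0) + (32) + (72) + (55) = 213
Area = |Σ|/2 = 106.5.

106.5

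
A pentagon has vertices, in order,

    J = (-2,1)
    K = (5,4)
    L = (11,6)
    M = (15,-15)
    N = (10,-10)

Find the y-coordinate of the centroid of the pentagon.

-545/219

Apply the shoelace (surveyor's) formula. First the cross-terms c_i = x_i·y_{i+1} − x_{i+1}·y_i:
  -13, -14, -255, 0, -10  ⇒  2A = -292, A = -146.
Then Σ (y_i + y_{i+1})·c_i = 2180, so ȳ = 2180 / (6·(-146)) = -545/219.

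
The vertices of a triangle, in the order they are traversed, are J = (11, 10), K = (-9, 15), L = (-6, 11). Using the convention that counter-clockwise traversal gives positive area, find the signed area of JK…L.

32.5

Σ = (255) + (-9) + (-181) = 65
Signed area = Σ/2 = 32.5 (positive ⇒ counter-clockwise traversal).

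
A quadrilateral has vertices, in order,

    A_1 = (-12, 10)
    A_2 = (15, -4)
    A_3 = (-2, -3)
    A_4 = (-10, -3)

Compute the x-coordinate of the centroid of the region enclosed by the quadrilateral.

-457/189

Apply the shoelace formula. First the cross-terms c_i = x_i·y_{i+1} − x_{i+1}·y_i:
  -102, -53, -24, -136  ⇒  2A = -315, A = -157.5.
Then Σ (x_i + x_{i+1})·c_i = 2285, so x̄ = 2285 / (6·(-157.5)) = -457/189.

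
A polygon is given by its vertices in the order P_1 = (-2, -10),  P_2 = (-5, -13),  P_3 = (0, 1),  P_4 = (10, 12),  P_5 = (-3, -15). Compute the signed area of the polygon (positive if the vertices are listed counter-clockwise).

P_1→P_2: (-2)(-13) − (-5)(-10) = -24
P_2→P_3: (-5)(1) − (0)(-13) = -5
P_3→P_4: (0)(12) − (10)(1) = -10
P_4→P_5: (10)(-15) − (-3)(12) = -114
P_5→P_1: (-3)(-10) − (-2)(-15) = 0
Σ = -153
Signed area = Σ/2 = -76.5 (negative ⇒ clockwise traversal).

-76.5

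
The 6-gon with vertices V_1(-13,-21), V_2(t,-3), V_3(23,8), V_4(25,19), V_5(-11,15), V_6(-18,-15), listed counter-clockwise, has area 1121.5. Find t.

24

Write out the shoelace sum; only the two edges meeting at V_2 involve t:
2·Area = [((-13)·(-3) − t·(-21)) + (t·8 − 23·(-3))] + 1439
       = 29·t + 1547 = 2243
⇒ t = 24.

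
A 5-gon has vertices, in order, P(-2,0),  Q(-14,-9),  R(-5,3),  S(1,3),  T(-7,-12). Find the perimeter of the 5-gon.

66

|PQ| = √((-12)² + (-9)²) = √225 = 15
|QR| = √((9)² + (12)²) = √225 = 15
|RS| = √((6)² + (0)²) = √36 = 6
|ST| = √((-8)² + (-15)²) = √289 = 17
|TP| = √((5)² + (12)²) = √169 = 13
Perimeter = 15 + 15 + 6 + 17 + 13 = 66.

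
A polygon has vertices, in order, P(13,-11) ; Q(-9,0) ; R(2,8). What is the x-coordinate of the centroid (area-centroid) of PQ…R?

2

Apply the surveyor's formula. First the cross-terms c_i = x_i·y_{i+1} − x_{i+1}·y_i:
  -99, -72, -126  ⇒  2A = -297, A = -148.5.
Then Σ (x_i + x_{i+1})·c_i = -1782, so x̄ = -1782 / (6·(-148.5)) = 2.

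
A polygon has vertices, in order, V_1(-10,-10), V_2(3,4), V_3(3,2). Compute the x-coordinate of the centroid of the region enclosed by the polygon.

-4/3

Apply the surveyor's formula. First the cross-terms c_i = x_i·y_{i+1} − x_{i+1}·y_i:
  -10, -6, -10  ⇒  2A = -26, A = -13.
Then Σ (x_i + x_{i+1})·c_i = 104, so x̄ = 104 / (6·(-13)) = -4/3.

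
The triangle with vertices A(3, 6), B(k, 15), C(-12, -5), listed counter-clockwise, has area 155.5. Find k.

-13

Write out the shoelace sum; only the two edges meeting at B involve k:
2·Area = [(3·15 − k·6) + (k·(-5) − (-12)·15)] + -57
       = -11·k + 168 = 311
⇒ k = -13.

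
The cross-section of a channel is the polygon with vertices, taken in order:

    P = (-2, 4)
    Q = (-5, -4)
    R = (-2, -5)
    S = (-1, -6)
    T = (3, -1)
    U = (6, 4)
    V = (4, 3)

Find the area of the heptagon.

Σ = (28) + (17) + (7) + (19) + (18) + (2) + (22) = 113
Area = |Σ|/2 = 56.5.

56.5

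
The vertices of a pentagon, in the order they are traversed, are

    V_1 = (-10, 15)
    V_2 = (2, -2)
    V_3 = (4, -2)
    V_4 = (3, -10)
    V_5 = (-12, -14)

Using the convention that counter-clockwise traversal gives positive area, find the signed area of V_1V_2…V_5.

Apply the surveyor's formula: 2A = Σ (x_i·y_{i+1} − x_{i+1}·y_i), indices taken mod 5.
Σ = (-10) + (4) + (-34) + (-162) + (-320) = -522
Signed area = Σ/2 = -261 (negative ⇒ clockwise traversal).

-261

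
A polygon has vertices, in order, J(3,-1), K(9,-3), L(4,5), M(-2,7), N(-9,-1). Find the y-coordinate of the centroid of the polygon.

78/43

Apply the shoelace formula. First the cross-terms c_i = x_i·y_{i+1} − x_{i+1}·y_i:
  0, 57, 38, 65, 12  ⇒  2A = 172, A = 86.
Then Σ (y_i + y_{i+1})·c_i = 936, so ȳ = 936 / (6·86) = 78/43.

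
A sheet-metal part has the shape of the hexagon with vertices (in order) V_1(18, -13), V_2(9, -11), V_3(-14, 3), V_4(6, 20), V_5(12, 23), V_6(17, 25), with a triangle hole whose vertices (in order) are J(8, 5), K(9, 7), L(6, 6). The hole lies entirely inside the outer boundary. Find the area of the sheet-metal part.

Outer boundary:
Apply the shoelace (surveyor's) formula: 2A = Σ (x_i·y_{i+1} − x_{i+1}·y_i), indices taken mod 6.
Σ = (-81) + (-127) + (-298) + (-102) + (-91) + (-671) = -1370
Area = |Σ|/2 = 685.
Hole:
Apply the shoelace (surveyor's) formula: 2A = Σ (x_i·y_{i+1} − x_{i+1}·y_i), indices taken mod 3.
Cross-terms: 11, 12, -18  ⇒  Σ = 5
Area = |Σ|/2 = 2.5.
Net area = 685 − 2.5 = 682.5.

682.5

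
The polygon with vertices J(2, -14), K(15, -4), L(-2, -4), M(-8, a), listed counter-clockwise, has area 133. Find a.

-13

Write out the shoelace sum; only the two edges meeting at M involve a:
2·Area = [((-2)·a − (-8)·(-4)) + ((-8)·(-14) − 2·a)] + 134
       = -4·a + 214 = 266
⇒ a = -13.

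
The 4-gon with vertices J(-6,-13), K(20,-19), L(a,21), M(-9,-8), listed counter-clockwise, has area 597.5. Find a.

13

The doubled signed area Σ (x_i y_{i+1} − x_{i+1} y_i) is linear in a.
With a=0 it equals 1052; the coefficient of a is 11 (from the two edges through L).
So 11·a + 1052 = 2·597.5 = 1195 ⇒ a = 13.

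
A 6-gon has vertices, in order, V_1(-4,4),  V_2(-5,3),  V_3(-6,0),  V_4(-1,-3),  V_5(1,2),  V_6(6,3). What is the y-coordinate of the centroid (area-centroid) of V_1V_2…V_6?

131/108

Apply the shoelace formula. First the cross-terms c_i = x_i·y_{i+1} − x_{i+1}·y_i:
  8, 18, 18, 1, -9, 36  ⇒  2A = 72, A = 36.
Then Σ (y_i + y_{i+1})·c_i = 262, so ȳ = 262 / (6·36) = 131/108.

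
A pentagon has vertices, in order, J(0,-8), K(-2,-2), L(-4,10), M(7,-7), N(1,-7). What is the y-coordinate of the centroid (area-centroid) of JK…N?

-259/204

Apply the shoelace formula. First the cross-terms c_i = x_i·y_{i+1} − x_{i+1}·y_i:
  -16, -28, -42, -42, -8  ⇒  2A = -136, A = -68.
Then Σ (y_i + y_{i+1})·c_i = 518, so ȳ = 518 / (6·(-68)) = -259/204.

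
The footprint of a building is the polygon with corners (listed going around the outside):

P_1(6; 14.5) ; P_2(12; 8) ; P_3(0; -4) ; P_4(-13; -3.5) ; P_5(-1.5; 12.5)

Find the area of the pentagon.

245.25

Apply the shoelace formula: 2A = Σ (x_i·y_{i+1} − x_{i+1}·y_i), indices taken mod 5.
Cross-terms: -126, -48, -52, -167.75, -96.75  ⇒  Σ = -490.5
Area = |Σ|/2 = 245.25.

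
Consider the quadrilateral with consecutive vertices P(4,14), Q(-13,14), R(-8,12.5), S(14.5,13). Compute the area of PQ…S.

26.625

Cross-terms: 238, -50.5, -285.25, 151  ⇒  Σ = 53.25
Area = |Σ|/2 = 26.625.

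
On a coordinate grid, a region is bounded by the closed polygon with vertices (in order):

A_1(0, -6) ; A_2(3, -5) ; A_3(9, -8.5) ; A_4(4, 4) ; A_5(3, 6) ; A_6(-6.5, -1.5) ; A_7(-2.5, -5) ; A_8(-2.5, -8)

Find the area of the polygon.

Apply the shoelace (surveyor's) formula: 2A = Σ (x_i·y_{i+1} − x_{i+1}·y_i), indices taken mod 8.
Σ = (18) + (19.5) + (70) + (12) + (34.5) + (28.75) + (7.5) + (15) = 205.25
Area = |Σ|/2 = 102.625.

102.625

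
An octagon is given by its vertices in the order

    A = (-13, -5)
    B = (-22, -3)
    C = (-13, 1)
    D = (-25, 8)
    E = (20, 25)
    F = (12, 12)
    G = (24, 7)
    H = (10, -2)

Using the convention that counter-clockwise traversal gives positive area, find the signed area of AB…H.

Apply the surveyor's formula: 2A = Σ (x_i·y_{i+1} − x_{i+1}·y_i), indices taken mod 8.
Σ = (-71) + (-61) + (-79) + (-785) + (-60) + (-204) + (-118) + (-76) = -1454
Signed area = Σ/2 = -727 (negative ⇒ clockwise traversal).

-727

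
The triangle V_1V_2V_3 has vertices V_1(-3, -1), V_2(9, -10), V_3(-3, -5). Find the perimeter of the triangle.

32

|V_1V_2| = √((12)² + (-9)²) = √225 = 15
|V_2V_3| = √((-12)² + (5)²) = √169 = 13
|V_3V_1| = √((0)² + (4)²) = √16 = 4
Perimeter = 15 + 13 + 4 = 32.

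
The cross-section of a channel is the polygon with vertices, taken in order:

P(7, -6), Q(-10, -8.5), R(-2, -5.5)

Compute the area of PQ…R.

15.5

Apply the surveyor's formula: 2A = Σ (x_i·y_{i+1} − x_{i+1}·y_i), indices taken mod 3.
Σ = (-119.5) + (38) + (50.5) = -31
Area = |Σ|/2 = 15.5.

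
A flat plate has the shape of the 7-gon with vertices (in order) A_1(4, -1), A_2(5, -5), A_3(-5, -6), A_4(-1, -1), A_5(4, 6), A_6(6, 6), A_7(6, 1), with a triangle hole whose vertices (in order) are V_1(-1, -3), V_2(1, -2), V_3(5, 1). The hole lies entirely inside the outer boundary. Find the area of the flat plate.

61.5

Outer boundary:
Σ = (-15) + (-55) + (-1) + (-2) + (-12) + (-30) + (-10) = -125
Area = |Σ|/2 = 62.5.
Hole:
Σ = (5) + (11) + (-14) = 2
Area = |Σ|/2 = 1.
Net area = 62.5 − 1 = 61.5.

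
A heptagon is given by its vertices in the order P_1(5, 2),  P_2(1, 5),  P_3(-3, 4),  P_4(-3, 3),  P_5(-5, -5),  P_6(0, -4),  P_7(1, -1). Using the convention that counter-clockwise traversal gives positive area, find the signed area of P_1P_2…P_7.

53

Apply Gauss's area formula: 2A = Σ (x_i·y_{i+1} − x_{i+1}·y_i), indices taken mod 7.
Cross-terms: 23, 19, 3, 30, 20, 4, 7  ⇒  Σ = 106
Signed area = Σ/2 = 53 (positive ⇒ counter-clockwise traversal).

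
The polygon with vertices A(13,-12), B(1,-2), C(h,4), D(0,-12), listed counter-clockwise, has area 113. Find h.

-8

The doubled signed area Σ (x_i y_{i+1} − x_{i+1} y_i) is linear in h.
With h=0 it equals 146; the coefficient of h is -10 (from the two edges through C).
So -10·h + 146 = 2·113 = 226 ⇒ h = -8.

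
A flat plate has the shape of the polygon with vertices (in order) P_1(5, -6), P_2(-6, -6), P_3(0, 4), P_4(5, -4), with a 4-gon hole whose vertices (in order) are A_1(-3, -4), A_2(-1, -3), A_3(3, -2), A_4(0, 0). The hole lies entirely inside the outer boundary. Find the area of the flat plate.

Outer boundary:
Σ = (-66) + (-24) + (-20) + (-10) = -120
Area = |Σ|/2 = 60.
Hole:
Cross-terms: 5, 11, 0, 0  ⇒  Σ = 16
Area = |Σ|/2 = 8.
Net area = 60 − 8 = 52.

52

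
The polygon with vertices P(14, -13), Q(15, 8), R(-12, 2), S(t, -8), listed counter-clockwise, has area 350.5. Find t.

-4

The doubled signed area Σ (x_i y_{i+1} − x_{i+1} y_i) is linear in t.
With t=0 it equals 641; the coefficient of t is -15 (from the two edges through S).
So -15·t + 641 = 2·350.5 = 701 ⇒ t = -4.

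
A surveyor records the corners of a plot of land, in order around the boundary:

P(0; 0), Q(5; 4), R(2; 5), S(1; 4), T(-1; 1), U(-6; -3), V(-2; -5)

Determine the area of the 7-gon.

29

Apply the surveyor's formula: 2A = Σ (x_i·y_{i+1} − x_{i+1}·y_i), indices taken mod 7.
Cross-terms: 0, 17, 3, 5, 9, 24, 0  ⇒  Σ = 58
Area = |Σ|/2 = 29.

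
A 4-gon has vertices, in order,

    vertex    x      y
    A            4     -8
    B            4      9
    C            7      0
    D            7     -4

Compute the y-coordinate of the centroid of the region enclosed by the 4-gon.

Apply the shoelace (surveyor's) formula. First the cross-terms c_i = x_i·y_{i+1} − x_{i+1}·y_i:
  68, -63, -28, -40  ⇒  2A = -63, A = -31.5.
Then Σ (y_i + y_{i+1})·c_i = 93, so ȳ = 93 / (6·(-31.5)) = -31/63.

-31/63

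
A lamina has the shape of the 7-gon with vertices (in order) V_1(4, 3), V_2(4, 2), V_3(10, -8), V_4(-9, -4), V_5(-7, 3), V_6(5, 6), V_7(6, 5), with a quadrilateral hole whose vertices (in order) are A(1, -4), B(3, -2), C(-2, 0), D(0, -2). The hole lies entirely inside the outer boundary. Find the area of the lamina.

Outer boundary:
Apply the surveyor's formula: 2A = Σ (x_i·y_{i+1} − x_{i+1}·y_i), indices taken mod 7.
V_1→V_2: (4)(2) − (4)(3) = -4
V_2→V_3: (4)(-8) − (10)(2) = -52
V_3→V_4: (10)(-4) − (-9)(-8) = -112
V_4→V_5: (-9)(3) − (-7)(-4) = -55
V_5→V_6: (-7)(6) − (5)(3) = -57
V_6→V_7: (5)(5) − (6)(6) = -11
V_7→V_1: (6)(3) − (4)(5) = -2
Σ = -293
Area = |Σ|/2 = 146.5.
Hole:
Apply the surveyor's formula: 2A = Σ (x_i·y_{i+1} − x_{i+1}·y_i), indices taken mod 4.
A→B: (1)(-2) − (3)(-4) = 10
B→C: (3)(0) − (-2)(-2) = -4
C→D: (-2)(-2) − (0)(0) = 4
D→A: (0)(-4) − (1)(-2) = 2
Σ = 12
Area = |Σ|/2 = 6.
Net area = 146.5 − 6 = 140.5.

140.5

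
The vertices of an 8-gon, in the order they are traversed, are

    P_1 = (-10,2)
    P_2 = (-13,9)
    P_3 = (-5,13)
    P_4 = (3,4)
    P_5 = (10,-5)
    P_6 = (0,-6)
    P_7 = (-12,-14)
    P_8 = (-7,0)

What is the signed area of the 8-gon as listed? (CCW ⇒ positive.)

-273

Apply the shoelace (surveyor's) formula: 2A = Σ (x_i·y_{i+1} − x_{i+1}·y_i), indices taken mod 8.
Σ = (-64) + (-124) + (-59) + (-55) + (-60) + (-72) + (-98) + (-14) = -546
Signed area = Σ/2 = -273 (negative ⇒ clockwise traversal).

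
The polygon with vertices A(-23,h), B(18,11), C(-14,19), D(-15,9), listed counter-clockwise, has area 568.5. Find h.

Write out the shoelace sum; only the two edges meeting at A involve h:
2·Area = [((-15)·h − (-23)·9) + ((-23)·11 − 18·h)] + 655
       = -33·h + 609 = 1137
⇒ h = -16.

-16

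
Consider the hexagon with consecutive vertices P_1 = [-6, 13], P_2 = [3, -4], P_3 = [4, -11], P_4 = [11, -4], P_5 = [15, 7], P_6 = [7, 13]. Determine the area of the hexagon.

262.5

Σ = (-15) + (-17) + (105) + (137) + (146) + (169) = 525
Area = |Σ|/2 = 262.5.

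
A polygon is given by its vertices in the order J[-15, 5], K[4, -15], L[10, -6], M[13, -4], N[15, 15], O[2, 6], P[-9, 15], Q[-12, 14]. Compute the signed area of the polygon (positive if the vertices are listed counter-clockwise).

Apply the surveyor's formula: 2A = Σ (x_i·y_{i+1} − x_{i+1}·y_i), indices taken mod 8.
Σ = (205) + (126) + (38) + (255) + (60) + (84) + (54) + (150) = 972
Signed area = Σ/2 = 486 (positive ⇒ counter-clockwise traversal).

486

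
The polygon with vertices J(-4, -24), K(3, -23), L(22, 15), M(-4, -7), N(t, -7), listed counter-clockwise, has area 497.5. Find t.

-22

The doubled signed area Σ (x_i y_{i+1} − x_{i+1} y_i) is linear in t.
With t=0 it equals 621; the coefficient of t is -17 (from the two edges through N).
So -17·t + 621 = 2·497.5 = 995 ⇒ t = -22.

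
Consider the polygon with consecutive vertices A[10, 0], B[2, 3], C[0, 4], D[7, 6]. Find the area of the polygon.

25

Apply Gauss's area formula: 2A = Σ (x_i·y_{i+1} − x_{i+1}·y_i), indices taken mod 4.
Σ = (30) + (8) + (-28) + (-60) = -50
Area = |Σ|/2 = 25.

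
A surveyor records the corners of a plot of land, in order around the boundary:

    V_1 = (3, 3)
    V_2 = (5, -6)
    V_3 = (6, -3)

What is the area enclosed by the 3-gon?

7.5

V_1→V_2: (3)(-6) − (5)(3) = -33
V_2→V_3: (5)(-3) − (6)(-6) = 21
V_3→V_1: (6)(3) − (3)(-3) = 27
Σ = 15
Area = |Σ|/2 = 7.5.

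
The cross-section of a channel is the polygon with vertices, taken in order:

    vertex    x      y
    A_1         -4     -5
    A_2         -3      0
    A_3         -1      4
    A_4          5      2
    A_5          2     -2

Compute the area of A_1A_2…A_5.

40.5

Cross-terms: -15, -12, -22, -14, -18  ⇒  Σ = -81
Area = |Σ|/2 = 40.5.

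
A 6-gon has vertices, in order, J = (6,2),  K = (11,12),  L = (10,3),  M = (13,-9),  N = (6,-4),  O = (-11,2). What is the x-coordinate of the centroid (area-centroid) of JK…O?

596/115

Apply Gauss's area formula. First the cross-terms c_i = x_i·y_{i+1} − x_{i+1}·y_i:
  50, -87, -129, 2, -32, -34  ⇒  2A = -230, A = -115.
Then Σ (x_i + x_{i+1})·c_i = -3576, so x̄ = -3576 / (6·(-115)) = 596/115.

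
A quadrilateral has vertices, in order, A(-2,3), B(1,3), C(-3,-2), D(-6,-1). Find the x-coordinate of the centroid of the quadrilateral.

-236/93

Apply Gauss's area formula. First the cross-terms c_i = x_i·y_{i+1} − x_{i+1}·y_i:
  -9, 7, -9, -20  ⇒  2A = -31, A = -15.5.
Then Σ (x_i + x_{i+1})·c_i = 236, so x̄ = 236 / (6·(-15.5)) = -236/93.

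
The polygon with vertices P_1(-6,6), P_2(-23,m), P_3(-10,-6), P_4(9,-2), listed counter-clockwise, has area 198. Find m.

The doubled signed area Σ (x_i y_{i+1} − x_{i+1} y_i) is linear in m.
With m=0 it equals 392; the coefficient of m is 4 (from the two edges through P_2).
So 4·m + 392 = 2·198 = 396 ⇒ m = 1.

1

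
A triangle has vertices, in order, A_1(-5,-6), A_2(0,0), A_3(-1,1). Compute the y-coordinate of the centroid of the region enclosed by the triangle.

-5/3

Apply the shoelace (surveyor's) formula. First the cross-terms c_i = x_i·y_{i+1} − x_{i+1}·y_i:
  0, 0, 11  ⇒  2A = 11, A = 5.5.
Then Σ (y_i + y_{i+1})·c_i = -55, so ȳ = -55 / (6·5.5) = -5/3.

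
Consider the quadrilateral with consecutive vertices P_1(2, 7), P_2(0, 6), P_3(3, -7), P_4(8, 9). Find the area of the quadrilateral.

Σ = (12) + (-18) + (83) + (38) = 115
Area = |Σ|/2 = 57.5.

57.5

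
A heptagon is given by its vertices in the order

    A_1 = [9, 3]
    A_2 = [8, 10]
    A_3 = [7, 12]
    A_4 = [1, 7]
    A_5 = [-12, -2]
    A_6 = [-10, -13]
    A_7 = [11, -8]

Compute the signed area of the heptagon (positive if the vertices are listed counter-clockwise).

Cross-terms: 66, 26, 37, 82, 136, 223, 105  ⇒  Σ = 675
Signed area = Σ/2 = 337.5 (positive ⇒ counter-clockwise traversal).

337.5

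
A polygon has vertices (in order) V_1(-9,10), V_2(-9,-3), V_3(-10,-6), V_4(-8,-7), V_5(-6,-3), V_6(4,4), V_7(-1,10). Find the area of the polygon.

128.5

Apply Gauss's area formula: 2A = Σ (x_i·y_{i+1} − x_{i+1}·y_i), indices taken mod 7.
Cross-terms: 117, 24, 22, -18, -12, 44, 80  ⇒  Σ = 257
Area = |Σ|/2 = 128.5.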